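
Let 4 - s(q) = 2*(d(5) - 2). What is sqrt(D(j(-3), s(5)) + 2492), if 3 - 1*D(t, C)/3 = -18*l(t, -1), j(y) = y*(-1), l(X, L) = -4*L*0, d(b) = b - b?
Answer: sqrt(2501) ≈ 50.010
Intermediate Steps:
d(b) = 0
l(X, L) = 0
s(q) = 8 (s(q) = 4 - 2*(0 - 2) = 4 - 2*(-2) = 4 - 1*(-4) = 4 + 4 = 8)
j(y) = -y
D(t, C) = 9 (D(t, C) = 9 - (-54)*0 = 9 - 3*0 = 9 + 0 = 9)
sqrt(D(j(-3), s(5)) + 2492) = sqrt(9 + 2492) = sqrt(2501)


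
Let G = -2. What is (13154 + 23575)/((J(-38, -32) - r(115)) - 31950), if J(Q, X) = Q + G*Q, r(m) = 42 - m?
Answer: -12243/10613 ≈ -1.1536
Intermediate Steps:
J(Q, X) = -Q (J(Q, X) = Q - 2*Q = -Q)
(13154 + 23575)/((J(-38, -32) - r(115)) - 31950) = (13154 + 23575)/((-1*(-38) - (42 - 1*115)) - 31950) = 36729/((38 - (42 - 115)) - 31950) = 36729/((38 - 1*(-73)) - 31950) = 36729/((38 + 73) - 31950) = 36729/(111 - 31950) = 36729/(-31839) = 36729*(-1/31839) = -12243/10613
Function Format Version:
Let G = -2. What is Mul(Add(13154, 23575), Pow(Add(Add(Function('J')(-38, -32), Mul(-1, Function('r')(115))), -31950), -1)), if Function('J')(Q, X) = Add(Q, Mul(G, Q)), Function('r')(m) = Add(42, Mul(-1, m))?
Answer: Rational(-12243, 10613) ≈ -1.1536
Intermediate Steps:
Function('J')(Q, X) = Mul(-1, Q) (Function('J')(Q, X) = Add(Q, Mul(-2, Q)) = Mul(-1, Q))
Mul(Add(13154, 23575), Pow(Add(Add(Function('J')(-38, -32), Mul(-1, Function('r')(115))), -31950), -1)) = Mul(Add(13154, 23575), Pow(Add(Add(Mul(-1, -38), Mul(-1, Add(42, Mul(-1, 115)))), -31950), -1)) = Mul(36729, Pow(Add(Add(38, Mul(-1, Add(42, -115))), -31950), -1)) = Mul(36729, Pow(Add(Add(38, Mul(-1, -73)), -31950), -1)) = Mul(36729, Pow(Add(Add(38, 73), -31950), -1)) = Mul(36729, Pow(Add(111, -31950), -1)) = Mul(36729, Pow(-31839, -1)) = Mul(36729, Rational(-1, 31839)) = Rational(-12243, 10613)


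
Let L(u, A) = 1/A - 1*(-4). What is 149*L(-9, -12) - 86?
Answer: 5971/12 ≈ 497.58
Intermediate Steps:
L(u, A) = 4 + 1/A (L(u, A) = 1/A + 4 = 4 + 1/A)
149*L(-9, -12) - 86 = 149*(4 + 1/(-12)) - 86 = 149*(4 - 1/12) - 86 = 149*(47/12) - 86 = 7003/12 - 86 = 5971/12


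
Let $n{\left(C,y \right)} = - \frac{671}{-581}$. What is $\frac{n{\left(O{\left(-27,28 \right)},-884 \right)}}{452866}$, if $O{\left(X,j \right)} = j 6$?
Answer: $\frac{671}{263115146} \approx 2.5502 \cdot 10^{-6}$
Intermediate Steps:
$O{\left(X,j \right)} = 6 j$
$n{\left(C,y \right)} = \frac{671}{581}$ ($n{\left(C,y \right)} = \left(-671\right) \left(- \frac{1}{581}\right) = \frac{671}{581}$)
$\frac{n{\left(O{\left(-27,28 \right)},-884 \right)}}{452866} = \frac{671}{581 \cdot 452866} = \frac{671}{581} \cdot \frac{1}{452866} = \frac{671}{263115146}$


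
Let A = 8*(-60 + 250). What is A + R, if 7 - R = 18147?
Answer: -16620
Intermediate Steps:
A = 1520 (A = 8*190 = 1520)
R = -18140 (R = 7 - 1*18147 = 7 - 18147 = -18140)
A + R = 1520 - 18140 = -16620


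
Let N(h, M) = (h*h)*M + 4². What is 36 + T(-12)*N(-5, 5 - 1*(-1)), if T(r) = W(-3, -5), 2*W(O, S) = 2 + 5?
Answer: 617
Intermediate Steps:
W(O, S) = 7/2 (W(O, S) = (2 + 5)/2 = (½)*7 = 7/2)
T(r) = 7/2
N(h, M) = 16 + M*h² (N(h, M) = h²*M + 16 = M*h² + 16 = 16 + M*h²)
36 + T(-12)*N(-5, 5 - 1*(-1)) = 36 + 7*(16 + (5 - 1*(-1))*(-5)²)/2 = 36 + 7*(16 + (5 + 1)*25)/2 = 36 + 7*(16 + 6*25)/2 = 36 + 7*(16 + 150)/2 = 36 + (7/2)*166 = 36 + 581 = 617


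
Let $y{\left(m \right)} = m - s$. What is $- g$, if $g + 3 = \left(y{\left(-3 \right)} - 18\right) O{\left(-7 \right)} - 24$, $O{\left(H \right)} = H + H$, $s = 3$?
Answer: $-309$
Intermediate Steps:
$O{\left(H \right)} = 2 H$
$y{\left(m \right)} = -3 + m$ ($y{\left(m \right)} = m - 3 = -3 + m$)
$g = 309$ ($g = -3 - \left(24 - \left(\left(-3 - 3\right) - 18\right) 2 \left(-7\right)\right) = -3 - \left(24 - \left(-6 - 18\right) \left(-14\right)\right) = -3 - -312 = -3 + \left(336 - 24\right) = -3 + 312 = 309$)
$- g = \left(-1\right) 309 = -309$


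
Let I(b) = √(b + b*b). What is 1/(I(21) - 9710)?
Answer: -4855/47141819 - √462/94283638 ≈ -0.00010322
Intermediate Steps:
I(b) = √(b + b²)
1/(I(21) - 9710) = 1/(√(21*(1 + 21)) - 9710) = 1/(√(21*22) - 9710) = 1/(√462 - 9710) = 1/(-9710 + √462)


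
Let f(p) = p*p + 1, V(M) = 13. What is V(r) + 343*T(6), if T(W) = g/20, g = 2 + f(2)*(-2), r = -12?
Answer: -621/5 ≈ -124.20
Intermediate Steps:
f(p) = 1 + p² (f(p) = p² + 1 = 1 + p²)
g = -8 (g = 2 + (1 + 2²)*(-2) = 2 + (1 + 4)*(-2) = 2 + 5*(-2) = 2 - 10 = -8)
T(W) = -⅖ (T(W) = -8/20 = -8*1/20 = -⅖)
V(r) + 343*T(6) = 13 + 343*(-⅖) = 13 - 686/5 = -621/5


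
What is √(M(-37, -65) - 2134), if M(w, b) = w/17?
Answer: 3*I*√68595/17 ≈ 46.219*I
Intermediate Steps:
M(w, b) = w/17 (M(w, b) = w*(1/17) = w/17)
√(M(-37, -65) - 2134) = √((1/17)*(-37) - 2134) = √(-37/17 - 2134) = √(-36315/17) = 3*I*√68595/17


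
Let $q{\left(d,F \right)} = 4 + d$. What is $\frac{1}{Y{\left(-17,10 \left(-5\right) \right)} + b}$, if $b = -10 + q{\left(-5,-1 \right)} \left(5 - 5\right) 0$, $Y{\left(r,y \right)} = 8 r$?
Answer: $- \frac{1}{146} \approx -0.0068493$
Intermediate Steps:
$b = -10$ ($b = -10 + \left(4 - 5\right) \left(5 - 5\right) 0 = -10 + \left(-1\right) 0 \cdot 0 = -10 + 0 \cdot 0 = -10 + 0 = -10$)
$\frac{1}{Y{\left(-17,10 \left(-5\right) \right)} + b} = \frac{1}{8 \left(-17\right) - 10} = \frac{1}{-136 - 10} = \frac{1}{-146} = - \frac{1}{146}$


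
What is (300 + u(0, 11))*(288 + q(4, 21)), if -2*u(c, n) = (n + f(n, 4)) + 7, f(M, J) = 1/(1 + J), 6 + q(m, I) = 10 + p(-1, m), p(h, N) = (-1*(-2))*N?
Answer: 87270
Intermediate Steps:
p(h, N) = 2*N
q(m, I) = 4 + 2*m (q(m, I) = -6 + (10 + 2*m) = 4 + 2*m)
u(c, n) = -18/5 - n/2 (u(c, n) = -((n + 1/(1 + 4)) + 7)/2 = -((n + 1/5) + 7)/2 = -((1/5 + n) + 7)/2 = -(36/5 + n)/2 = -18/5 - n/2)
(300 + u(0, 11))*(288 + q(4, 21)) = (300 + (-18/5 - 1/2*11))*(288 + (4 + 2*4)) = (300 + (-18/5 - 11/2))*(288 + (4 + 8)) = (300 - 91/10)*(288 + 12) = (2909/10)*300 = 87270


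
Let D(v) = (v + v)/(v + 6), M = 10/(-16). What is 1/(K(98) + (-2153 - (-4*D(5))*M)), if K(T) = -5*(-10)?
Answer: -11/23158 ≈ -0.00047500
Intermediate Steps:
K(T) = 50
M = -5/8 (M = 10*(-1/16) = -5/8 ≈ -0.62500)
D(v) = 2*v/(6 + v) (D(v) = (2*v)/(6 + v) = 2*v/(6 + v))
1/(K(98) + (-2153 - (-4*D(5))*M)) = 1/(50 + (-2153 - (-8*5/(6 + 5))*(-5)/8)) = 1/(50 + (-2153 - (-8*5/11)*(-5)/8)) = 1/(50 + (-2153 - (-4*10/11)*(-5)/8)) = 1/(50 + (-2153 - (-40)*(-5)/(11*8))) = 1/(50 + (-2153 - 1*25/11)) = 1/(50 + (-2153 - 25/11)) = 1/(50 - 23708/11) = 1/(-23158/11) = -11/23158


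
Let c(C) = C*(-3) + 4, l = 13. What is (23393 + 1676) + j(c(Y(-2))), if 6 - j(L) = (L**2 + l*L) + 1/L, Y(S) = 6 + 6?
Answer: 782945/32 ≈ 24467.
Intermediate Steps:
Y(S) = 12
c(C) = 4 - 3*C (c(C) = -3*C + 4 = 4 - 3*C)
j(L) = 6 - 1/L - L**2 - 13*L (j(L) = 6 - ((L**2 + 13*L) + 1/L) = 6 - (1/L + L**2 + 13*L) = 6 + (-1/L - L**2 - 13*L) = 6 - 1/L - L**2 - 13*L)
(23393 + 1676) + j(c(Y(-2))) = (23393 + 1676) + (6 - 1/(4 - 3*12) - (4 - 3*12)**2 - 13*(4 - 3*12)) = 25069 + (6 - 1/(4 - 36) - (4 - 36)**2 - 13*(4 - 36)) = 25069 + (6 - 1/(-32) - 1*(-32)**2 - 13*(-32)) = 25069 + (6 - 1*(-1/32) - 1*1024 + 416) = 25069 + (6 + 1/32 - 1024 + 416) = 25069 - 19263/32 = 782945/32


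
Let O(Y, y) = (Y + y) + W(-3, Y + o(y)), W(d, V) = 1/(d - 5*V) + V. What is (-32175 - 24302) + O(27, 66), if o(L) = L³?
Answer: 332289586901/1437618 ≈ 2.3114e+5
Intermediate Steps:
W(d, V) = V + 1/(d - 5*V)
O(Y, y) = Y + y + (-1 + 3*Y + 3*y³ + 5*(Y + y³)²)/(3 + 5*Y + 5*y³) (O(Y, y) = (Y + y) + (-1 + 5*(Y + y³)² - 1*(Y + y³)*(-3))/(-1*(-3) + 5*(Y + y³)) = (Y + y) + (-1 + 5*(Y + y³)² + (3*Y + 3*y³))/(3 + (5*Y + 5*y³)) = (Y + y) + (-1 + 3*Y + 3*y³ + 5*(Y + y³)²)/(3 + 5*Y + 5*y³) = Y + y + (-1 + 3*Y + 3*y³ + 5*(Y + y³)²)/(3 + 5*Y + 5*y³))
(-32175 - 24302) + O(27, 66) = (-32175 - 24302) + (-1 + 3*27 + 3*66³ + 5*(27 + 66³)² + (27 + 66)*(3 + 5*27 + 5*66³))/(3 + 5*27 + 5*66³) = -56477 + (-1 + 81 + 3*287496 + 5*(27 + 287496)² + 93*(3 + 135 + 5*287496))/(3 + 135 + 5*287496) = -56477 + (-1 + 81 + 862488 + 5*287523² + 93*(3 + 135 + 1437480))/(3 + 135 + 1437480) = -56477 + (-1 + 81 + 862488 + 5*82669475529 + 93*1437618)/1437618 = -56477 + (-1 + 81 + 862488 + 413347377645 + 133698474)/1437618 = -56477 + (1/1437618)*413481938687 = -56477 + 413481938687/1437618 = 332289586901/1437618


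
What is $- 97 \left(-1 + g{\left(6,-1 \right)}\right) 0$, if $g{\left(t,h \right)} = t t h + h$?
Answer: $0$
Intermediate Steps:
$g{\left(t,h \right)} = h + h t^{2}$ ($g{\left(t,h \right)} = t^{2} h + h = h t^{2} + h = h + h t^{2}$)
$- 97 \left(-1 + g{\left(6,-1 \right)}\right) 0 = - 97 \left(-1 - \left(1 + 6^{2}\right)\right) 0 = - 97 \left(-1 - \left(1 + 36\right)\right) 0 = - 97 \left(-1 - 37\right) 0 = - 97 \left(\left(-38\right) 0\right) = \left(-97\right) 0 = 0$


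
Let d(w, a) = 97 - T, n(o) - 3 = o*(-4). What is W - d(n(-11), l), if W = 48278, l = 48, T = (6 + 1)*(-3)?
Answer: 48160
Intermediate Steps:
T = -21 (T = 7*(-3) = -21)
n(o) = 3 - 4*o (n(o) = 3 + o*(-4) = 3 - 4*o)
d(w, a) = 118 (d(w, a) = 97 - 1*(-21) = 97 + 21 = 118)
W - d(n(-11), l) = 48278 - 1*118 = 48278 - 118 = 48160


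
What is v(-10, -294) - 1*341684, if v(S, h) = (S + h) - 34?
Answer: -342022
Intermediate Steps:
v(S, h) = -34 + S + h
v(-10, -294) - 1*341684 = (-34 - 10 - 294) - 1*341684 = -338 - 341684 = -342022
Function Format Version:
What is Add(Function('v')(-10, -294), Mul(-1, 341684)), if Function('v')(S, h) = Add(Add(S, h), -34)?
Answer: -342022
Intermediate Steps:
Function('v')(S, h) = Add(-34, S, h)
Add(Function('v')(-10, -294), Mul(-1, 341684)) = Add(Add(-34, -10, -294), Mul(-1, 341684)) = Add(-338, -341684) = -342022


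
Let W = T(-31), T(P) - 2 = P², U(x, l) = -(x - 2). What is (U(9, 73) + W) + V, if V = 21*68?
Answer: 2384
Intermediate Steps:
U(x, l) = 2 - x (U(x, l) = -(-2 + x) = 2 - x)
T(P) = 2 + P²
W = 963 (W = 2 + (-31)² = 2 + 961 = 963)
V = 1428
(U(9, 73) + W) + V = ((2 - 1*9) + 963) + 1428 = ((2 - 9) + 963) + 1428 = (-7 + 963) + 1428 = 956 + 1428 = 2384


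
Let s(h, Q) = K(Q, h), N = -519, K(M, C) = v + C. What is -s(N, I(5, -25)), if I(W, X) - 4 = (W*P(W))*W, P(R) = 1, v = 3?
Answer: 516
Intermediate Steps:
K(M, C) = 3 + C
I(W, X) = 4 + W² (I(W, X) = 4 + (W*1)*W = 4 + W*W = 4 + W²)
s(h, Q) = 3 + h
-s(N, I(5, -25)) = -(3 - 519) = -1*(-516) = 516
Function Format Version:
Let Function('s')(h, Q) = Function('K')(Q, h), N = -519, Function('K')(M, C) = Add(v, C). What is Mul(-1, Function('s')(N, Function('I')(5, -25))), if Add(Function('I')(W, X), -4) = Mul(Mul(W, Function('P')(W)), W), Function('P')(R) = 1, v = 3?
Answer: 516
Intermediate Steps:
Function('K')(M, C) = Add(3, C)
Function('I')(W, X) = Add(4, Pow(W, 2)) (Function('I')(W, X) = Add(4, Mul(Mul(W, 1), W)) = Add(4, Mul(W, W)) = Add(4, Pow(W, 2)))
Function('s')(h, Q) = Add(3, h)
Mul(-1, Function('s')(N, Function('I')(5, -25))) = Mul(-1, Add(3, -519)) = Mul(-1, -516) = 516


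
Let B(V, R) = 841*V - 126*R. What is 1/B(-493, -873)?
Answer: -1/304615 ≈ -3.2828e-6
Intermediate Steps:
B(V, R) = -126*R + 841*V
1/B(-493, -873) = 1/(-126*(-873) + 841*(-493)) = 1/(109998 - 414613) = 1/(-304615) = -1/304615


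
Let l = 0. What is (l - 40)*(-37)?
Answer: 1480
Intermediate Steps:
(l - 40)*(-37) = (0 - 40)*(-37) = -40*(-37) = 1480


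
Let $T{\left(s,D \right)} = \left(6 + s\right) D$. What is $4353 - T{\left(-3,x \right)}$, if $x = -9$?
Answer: $4380$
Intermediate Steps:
$T{\left(s,D \right)} = D \left(6 + s\right)$
$4353 - T{\left(-3,x \right)} = 4353 - - 9 \left(6 - 3\right) = 4353 - \left(-9\right) 3 = 4353 - -27 = 4353 + 27 = 4380$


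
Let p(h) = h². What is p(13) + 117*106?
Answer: 12571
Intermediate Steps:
p(13) + 117*106 = 13² + 117*106 = 169 + 12402 = 12571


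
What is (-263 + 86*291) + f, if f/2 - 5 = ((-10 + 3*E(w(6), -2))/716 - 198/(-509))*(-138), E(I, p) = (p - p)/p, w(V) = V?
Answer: 2247662021/91111 ≈ 24670.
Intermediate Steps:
E(I, p) = 0 (E(I, p) = 0/p = 0)
f = -8519672/91111 (f = 10 + 2*(((-10 + 3*0)/716 - 198/(-509))*(-138)) = 10 + 2*(((-10 + 0)*(1/716) - 198*(-1/509))*(-138)) = 10 + 2*((-10*1/716 + 198/509)*(-138)) = 10 + 2*((-5/358 + 198/509)*(-138)) = 10 + 2*((68339/182222)*(-138)) = 10 + 2*(-4715391/91111) = 10 - 9430782/91111 = -8519672/91111 ≈ -93.509)
(-263 + 86*291) + f = (-263 + 86*291) - 8519672/91111 = (-263 + 25026) - 8519672/91111 = 24763 - 8519672/91111 = 2247662021/91111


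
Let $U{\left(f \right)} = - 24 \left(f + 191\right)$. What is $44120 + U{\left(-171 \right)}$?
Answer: $43640$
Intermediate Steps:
$U{\left(f \right)} = -4584 - 24 f$ ($U{\left(f \right)} = - 24 \left(191 + f\right) = -4584 - 24 f$)
$44120 + U{\left(-171 \right)} = 44120 - 480 = 43640$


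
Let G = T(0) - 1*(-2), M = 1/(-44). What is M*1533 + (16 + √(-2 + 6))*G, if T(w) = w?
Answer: 51/44 ≈ 1.1591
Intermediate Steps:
M = -1/44 ≈ -0.022727
G = 2 (G = 0 - 1*(-2) = 0 + 2 = 2)
M*1533 + (16 + √(-2 + 6))*G = -1/44*1533 + (16 + √(-2 + 6))*2 = -1533/44 + (16 + √4)*2 = -1533/44 + (16 + 2)*2 = -1533/44 + 18*2 = -1533/44 + 36 = 51/44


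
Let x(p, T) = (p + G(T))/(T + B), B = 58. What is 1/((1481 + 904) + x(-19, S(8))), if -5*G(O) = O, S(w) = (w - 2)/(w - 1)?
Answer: 2060/4912429 ≈ 0.00041934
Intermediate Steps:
S(w) = (-2 + w)/(-1 + w)
G(O) = -O/5
x(p, T) = (p - T/5)/(58 + T) (x(p, T) = (p - T/5)/(T + 58) = (p - T/5)/(58 + T))
1/((1481 + 904) + x(-19, S(8))) = 1/((1481 + 904) + (-19 - (-2 + 8)/(5*(-1 + 8)))/(58 + (-2 + 8)/(-1 + 8))) = 1/(2385 + (-19 - 6/(5*7))/(58 + 6/7)) = 1/(2385 + (-19 - 6/35)/(58 + (1/7)*6)) = 1/(2385 + (-19 - 1/5*6/7)/(58 + 6/7)) = 1/(2385 + (-19 - 6/35)/(412/7)) = 1/(2385 + (7/412)*(-671/35)) = 1/(2385 - 671/2060) = 1/(4912429/2060) = 2060/4912429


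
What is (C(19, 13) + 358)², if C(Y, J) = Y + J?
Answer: 152100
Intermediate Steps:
C(Y, J) = J + Y
(C(19, 13) + 358)² = ((13 + 19) + 358)² = (32 + 358)² = 390² = 152100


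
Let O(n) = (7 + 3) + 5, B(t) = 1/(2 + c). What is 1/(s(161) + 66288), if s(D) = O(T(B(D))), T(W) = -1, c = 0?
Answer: 1/66303 ≈ 1.5082e-5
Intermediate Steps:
B(t) = ½ (B(t) = 1/(2 + 0) = 1/2 = ½)
O(n) = 15 (O(n) = 10 + 5 = 15)
s(D) = 15
1/(s(161) + 66288) = 1/(15 + 66288) = 1/66303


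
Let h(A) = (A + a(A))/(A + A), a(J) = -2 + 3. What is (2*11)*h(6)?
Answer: 77/6 ≈ 12.833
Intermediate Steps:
a(J) = 1
h(A) = (1 + A)/(2*A) (h(A) = (A + 1)/(A + A) = (1 + A)/((2*A)) = (1 + A)*(1/(2*A)) = (1 + A)/(2*A))
(2*11)*h(6) = (2*11)*((½)*(1 + 6)/6) = 22*((½)*(⅙)*7) = 22*(7/12) = 77/6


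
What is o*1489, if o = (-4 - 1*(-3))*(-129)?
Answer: 192081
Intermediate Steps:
o = 129 (o = (-4 + 3)*(-129) = -1*(-129) = 129)
o*1489 = 129*1489 = 192081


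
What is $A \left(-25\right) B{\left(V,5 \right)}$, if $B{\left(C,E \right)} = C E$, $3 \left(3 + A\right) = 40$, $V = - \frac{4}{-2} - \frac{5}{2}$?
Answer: $\frac{3875}{6} \approx 645.83$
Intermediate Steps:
$V = - \frac{1}{2}$ ($V = \left(-4\right) \left(- \frac{1}{2}\right) - \frac{5}{2} = 2 - \frac{5}{2} = - \frac{1}{2} \approx -0.5$)
$A = \frac{31}{3}$ ($A = -3 + \frac{1}{3} \cdot 40 = -3 + \frac{40}{3} = \frac{31}{3} \approx 10.333$)
$A \left(-25\right) B{\left(V,5 \right)} = \frac{31}{3} \left(-25\right) \left(\left(- \frac{1}{2}\right) 5\right) = \left(- \frac{775}{3}\right) \left(- \frac{5}{2}\right) = \frac{3875}{6}$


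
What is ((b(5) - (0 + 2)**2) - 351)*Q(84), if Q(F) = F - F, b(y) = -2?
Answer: 0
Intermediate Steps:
Q(F) = 0
((b(5) - (0 + 2)**2) - 351)*Q(84) = ((-2 - (0 + 2)**2) - 351)*0 = ((-2 - 1*2**2) - 351)*0 = ((-2 - 1*4) - 351)*0 = ((-2 - 4) - 351)*0 = (-6 - 351)*0 = -357*0 = 0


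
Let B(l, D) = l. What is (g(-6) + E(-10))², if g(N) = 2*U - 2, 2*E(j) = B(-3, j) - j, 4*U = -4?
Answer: ¼ ≈ 0.25000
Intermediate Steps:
U = -1 (U = (¼)*(-4) = -1)
E(j) = -3/2 - j/2 (E(j) = (-3 - j)/2 = -3/2 - j/2)
g(N) = -4 (g(N) = 2*(-1) - 2 = -2 - 2 = -4)
(g(-6) + E(-10))² = (-4 + (-3/2 - ½*(-10)))² = (-4 + (-3/2 + 5))² = (-4 + 7/2)² = (-½)² = ¼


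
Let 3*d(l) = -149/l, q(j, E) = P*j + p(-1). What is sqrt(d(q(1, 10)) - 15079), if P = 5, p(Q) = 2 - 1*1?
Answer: I*sqrt(543142)/6 ≈ 122.83*I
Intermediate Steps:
p(Q) = 1 (p(Q) = 2 - 1 = 1)
q(j, E) = 1 + 5*j (q(j, E) = 5*j + 1 = 1 + 5*j)
d(l) = -149/(3*l) (d(l) = (-149/l)/3 = -149/(3*l))
sqrt(d(q(1, 10)) - 15079) = sqrt(-149/(3*(1 + 5*1)) - 15079) = sqrt(-149/(3*(1 + 5)) - 15079) = sqrt(-149/3/6 - 15079) = sqrt(-149/3*1/6 - 15079) = sqrt(-149/18 - 15079) = sqrt(-271571/18) = I*sqrt(543142)/6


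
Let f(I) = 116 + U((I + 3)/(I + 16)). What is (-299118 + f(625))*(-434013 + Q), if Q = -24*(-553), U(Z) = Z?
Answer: 80639074483614/641 ≈ 1.2580e+11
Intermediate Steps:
f(I) = 116 + (3 + I)/(16 + I) (f(I) = 116 + (I + 3)/(I + 16) = 116 + (3 + I)/(16 + I))
Q = 13272
(-299118 + f(625))*(-434013 + Q) = (-299118 + 13*(143 + 9*625)/(16 + 625))*(-434013 + 13272) = (-299118 + 13*(143 + 5625)/641)*(-420741) = (-299118 + 13*(1/641)*5768)*(-420741) = (-299118 + 74984/641)*(-420741) = -191659654/641*(-420741) = 80639074483614/641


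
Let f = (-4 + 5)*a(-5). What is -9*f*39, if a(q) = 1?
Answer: -351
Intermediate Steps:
f = 1 (f = (-4 + 5)*1 = 1*1 = 1)
-9*f*39 = -9*1*39 = -9*39 = -351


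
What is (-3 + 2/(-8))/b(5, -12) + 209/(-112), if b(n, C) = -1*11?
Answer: -1935/1232 ≈ -1.5706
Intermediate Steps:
b(n, C) = -11
(-3 + 2/(-8))/b(5, -12) + 209/(-112) = (-3 + 2/(-8))/(-11) + 209/(-112) = (-3 - ⅛*2)*(-1/11) + 209*(-1/112) = (-3 - ¼)*(-1/11) - 209/112 = -13/4*(-1/11) - 209/112 = 13/44 - 209/112 = -1935/1232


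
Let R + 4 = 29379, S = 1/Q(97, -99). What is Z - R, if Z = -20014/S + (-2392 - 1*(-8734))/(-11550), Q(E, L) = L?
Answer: 536802874/275 ≈ 1.9520e+6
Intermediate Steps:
S = -1/99 (S = 1/(-99) = -1/99 ≈ -0.010101)
Z = 544880999/275 (Z = -20014/(-1/99) + (-2392 - 1*(-8734))/(-11550) = -20014*(-99) + (-2392 + 8734)*(-1/11550) = 1981386 + 6342*(-1/11550) = 1981386 - 151/275 = 544880999/275 ≈ 1.9814e+6)
R = 29375 (R = -4 + 29379 = 29375)
Z - R = 544880999/275 - 1*29375 = 544880999/275 - 29375 = 536802874/275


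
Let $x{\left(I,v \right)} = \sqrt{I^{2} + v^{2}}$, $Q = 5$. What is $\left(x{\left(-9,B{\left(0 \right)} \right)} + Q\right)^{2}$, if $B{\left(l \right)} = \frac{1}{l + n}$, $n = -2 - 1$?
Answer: $\frac{\left(15 + \sqrt{730}\right)^{2}}{9} \approx 196.17$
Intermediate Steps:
$n = -3$ ($n = -2 - 1 = -3$)
$B{\left(l \right)} = \frac{1}{-3 + l}$ ($B{\left(l \right)} = \frac{1}{l - 3} = \frac{1}{-3 + l}$)
$\left(x{\left(-9,B{\left(0 \right)} \right)} + Q\right)^{2} = \left(\sqrt{\left(-9\right)^{2} + \left(\frac{1}{-3 + 0}\right)^{2}} + 5\right)^{2} = \left(\sqrt{81 + \left(\frac{1}{-3}\right)^{2}} + 5\right)^{2} = \left(\sqrt{81 + \left(- \frac{1}{3}\right)^{2}} + 5\right)^{2} = \left(\sqrt{81 + \frac{1}{9}} + 5\right)^{2} = \left(\sqrt{\frac{730}{9}} + 5\right)^{2} = \left(\frac{\sqrt{730}}{3} + 5\right)^{2} = \left(5 + \frac{\sqrt{730}}{3}\right)^{2}$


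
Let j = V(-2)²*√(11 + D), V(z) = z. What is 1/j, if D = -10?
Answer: ¼ ≈ 0.25000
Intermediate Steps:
j = 4 (j = (-2)²*√(11 - 10) = 4*√1 = 4*1 = 4)
1/j = 1/4 = ¼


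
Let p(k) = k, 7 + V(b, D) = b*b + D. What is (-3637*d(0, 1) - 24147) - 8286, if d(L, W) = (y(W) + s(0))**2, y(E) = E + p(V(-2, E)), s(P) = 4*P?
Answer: -36070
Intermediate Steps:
V(b, D) = -7 + D + b**2 (V(b, D) = -7 + (b*b + D) = -7 + (b**2 + D) = -7 + (D + b**2) = -7 + D + b**2)
y(E) = -3 + 2*E (y(E) = E + (-7 + E + (-2)**2) = E + (-7 + E + 4) = E + (-3 + E) = -3 + 2*E)
d(L, W) = (-3 + 2*W)**2 (d(L, W) = ((-3 + 2*W) + 4*0)**2 = ((-3 + 2*W) + 0)**2 = (-3 + 2*W)**2)
(-3637*d(0, 1) - 24147) - 8286 = (-3637*(-3 + 2*1)**2 - 24147) - 8286 = (-3637*(-3 + 2)**2 - 24147) - 8286 = (-3637*(-1)**2 - 24147) - 8286 = (-3637*1 - 24147) - 8286 = (-3637 - 24147) - 8286 = -27784 - 8286 = -36070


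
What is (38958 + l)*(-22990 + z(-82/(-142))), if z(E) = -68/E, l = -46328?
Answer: 6982470660/41 ≈ 1.7030e+8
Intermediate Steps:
(38958 + l)*(-22990 + z(-82/(-142))) = (38958 - 46328)*(-22990 - 68/((-82/(-142)))) = -7370*(-22990 - 68/((-82*(-1/142)))) = -7370*(-22990 - 68/41/71) = -7370*(-22990 - 68*71/41) = -7370*(-22990 - 4828/41) = -7370*(-947418/41) = 6982470660/41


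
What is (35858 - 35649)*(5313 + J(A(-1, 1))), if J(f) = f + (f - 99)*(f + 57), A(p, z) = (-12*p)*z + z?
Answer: -145046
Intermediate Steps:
A(p, z) = z - 12*p*z (A(p, z) = -12*p*z + z = z - 12*p*z)
J(f) = f + (-99 + f)*(57 + f)
(35858 - 35649)*(5313 + J(A(-1, 1))) = (35858 - 35649)*(5313 + (-5643 + (1*(1 - 12*(-1)))² - 41*(1 - 12*(-1)))) = 209*(5313 + (-5643 + (1*(1 + 12))² - 41*(1 + 12))) = 209*(5313 + (-5643 + (1*13)² - 41*13)) = 209*(5313 + (-5643 + 13² - 41*13)) = 209*(5313 + (-5643 + 169 - 533)) = 209*(5313 - 6007) = 209*(-694) = -145046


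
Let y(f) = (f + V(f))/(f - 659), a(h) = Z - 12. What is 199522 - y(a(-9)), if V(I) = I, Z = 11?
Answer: 65842259/330 ≈ 1.9952e+5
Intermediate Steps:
a(h) = -1 (a(h) = 11 - 12 = -1)
y(f) = 2*f/(-659 + f) (y(f) = (f + f)/(f - 659) = (2*f)/(-659 + f) = 2*f/(-659 + f))
199522 - y(a(-9)) = 199522 - 2*(-1)/(-659 - 1) = 199522 - 2*(-1)/(-660) = 199522 - 2*(-1)*(-1)/660 = 199522 - 1*1/330 = 199522 - 1/330 = 65842259/330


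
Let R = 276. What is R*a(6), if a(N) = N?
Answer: 1656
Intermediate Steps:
R*a(6) = 276*6 = 1656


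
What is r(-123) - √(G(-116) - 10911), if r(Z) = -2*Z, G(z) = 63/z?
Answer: 246 - I*√36706431/58 ≈ 246.0 - 104.46*I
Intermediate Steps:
r(-123) - √(G(-116) - 10911) = -2*(-123) - √(63/(-116) - 10911) = 246 - √(63*(-1/116) - 10911) = 246 - √(-63/116 - 10911) = 246 - √(-1265739/116) = 246 - I*√36706431/58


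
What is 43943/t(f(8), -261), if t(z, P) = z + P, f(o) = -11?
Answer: -43943/272 ≈ -161.56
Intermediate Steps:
t(z, P) = P + z
43943/t(f(8), -261) = 43943/(-261 - 11) = 43943/(-272) = 43943*(-1/272) = -43943/272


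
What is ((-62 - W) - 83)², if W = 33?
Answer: 31684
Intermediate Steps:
((-62 - W) - 83)² = ((-62 - 1*33) - 83)² = ((-62 - 33) - 83)² = (-95 - 83)² = (-178)² = 31684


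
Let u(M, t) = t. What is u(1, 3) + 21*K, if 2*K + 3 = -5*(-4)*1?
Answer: 363/2 ≈ 181.50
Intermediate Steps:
K = 17/2 (K = -3/2 + (-5*(-4)*1)/2 = -3/2 + (20*1)/2 = -3/2 + (½)*20 = -3/2 + 10 = 17/2 ≈ 8.5000)
u(1, 3) + 21*K = 3 + 21*(17/2) = 3 + 357/2 = 363/2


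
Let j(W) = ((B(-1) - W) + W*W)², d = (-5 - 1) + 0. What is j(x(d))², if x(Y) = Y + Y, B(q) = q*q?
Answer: 607573201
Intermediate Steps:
B(q) = q²
d = -6 (d = -6 + 0 = -6)
x(Y) = 2*Y
j(W) = (1 + W² - W)² (j(W) = (((-1)² - W) + W*W)² = ((1 - W) + W²)² = (1 + W² - W)²)
j(x(d))² = ((1 + (2*(-6))² - 2*(-6))²)² = ((1 + (-12)² - 1*(-12))²)² = ((1 + 144 + 12)²)² = (157²)² = 24649² = 607573201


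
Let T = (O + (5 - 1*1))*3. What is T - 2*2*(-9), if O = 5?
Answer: 63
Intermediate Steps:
T = 27 (T = (5 + (5 - 1*1))*3 = (5 + (5 - 1))*3 = (5 + 4)*3 = 9*3 = 27)
T - 2*2*(-9) = 27 - 2*2*(-9) = 27 - 4*(-9) = 27 + 36 = 63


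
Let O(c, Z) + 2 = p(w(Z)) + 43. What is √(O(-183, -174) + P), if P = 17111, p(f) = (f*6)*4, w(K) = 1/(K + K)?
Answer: √14424774/29 ≈ 130.97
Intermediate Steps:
w(K) = 1/(2*K)
p(f) = 24*f (p(f) = (6*f)*4 = 24*f)
O(c, Z) = 41 + 12/Z (O(c, Z) = -2 + (24*(1/(2*Z)) + 43) = -2 + (12/Z + 43) = -2 + (43 + 12/Z) = 41 + 12/Z)
√(O(-183, -174) + P) = √((41 + 12/(-174)) + 17111) = √((41 + 12*(-1/174)) + 17111) = √((41 - 2/29) + 17111) = √(1187/29 + 17111) = √(497406/29) = √14424774/29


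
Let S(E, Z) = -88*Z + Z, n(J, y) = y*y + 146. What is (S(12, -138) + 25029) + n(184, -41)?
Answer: 38862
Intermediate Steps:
n(J, y) = 146 + y² (n(J, y) = y² + 146 = 146 + y²)
S(E, Z) = -87*Z
(S(12, -138) + 25029) + n(184, -41) = (-87*(-138) + 25029) + (146 + (-41)²) = (12006 + 25029) + (146 + 1681) = 37035 + 1827 = 38862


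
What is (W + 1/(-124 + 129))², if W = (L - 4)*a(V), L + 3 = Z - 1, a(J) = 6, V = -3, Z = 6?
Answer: 3481/25 ≈ 139.24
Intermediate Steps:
L = 2 (L = -3 + (6 - 1) = -3 + 5 = 2)
W = -12 (W = (2 - 4)*6 = -2*6 = -12)
(W + 1/(-124 + 129))² = (-12 + 1/(-124 + 129))² = (-12 + 1/5)² = (-12 + ⅕)² = (-59/5)² = 3481/25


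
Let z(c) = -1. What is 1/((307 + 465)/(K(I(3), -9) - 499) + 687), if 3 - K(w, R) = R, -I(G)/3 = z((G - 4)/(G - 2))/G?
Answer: 487/333797 ≈ 0.0014590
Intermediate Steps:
I(G) = 3/G (I(G) = -(-3)/G = 3/G)
K(w, R) = 3 - R
1/((307 + 465)/(K(I(3), -9) - 499) + 687) = 1/((307 + 465)/((3 - 1*(-9)) - 499) + 687) = 1/(772/((3 + 9) - 499) + 687) = 1/(772/(12 - 499) + 687) = 1/(772/(-487) + 687) = 1/(772*(-1/487) + 687) = 1/(-772/487 + 687) = 1/(333797/487) = 487/333797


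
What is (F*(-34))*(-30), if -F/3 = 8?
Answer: -24480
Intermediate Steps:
F = -24 (F = -3*8 = -24)
(F*(-34))*(-30) = -24*(-34)*(-30) = 816*(-30) = -24480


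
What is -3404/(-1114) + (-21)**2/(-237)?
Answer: 52579/44003 ≈ 1.1949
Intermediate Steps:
-3404/(-1114) + (-21)**2/(-237) = -3404*(-1/1114) + 441*(-1/237) = 1702/557 - 147/79 = 52579/44003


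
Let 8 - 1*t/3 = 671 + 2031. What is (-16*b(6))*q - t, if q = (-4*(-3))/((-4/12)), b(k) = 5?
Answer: 10962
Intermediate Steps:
t = -8082 (t = 24 - 3*(671 + 2031) = 24 - 3*2702 = 24 - 8106 = -8082)
q = -36 (q = 12/((-4*1/12)) = 12/(-⅓) = 12*(-3) = -36)
(-16*b(6))*q - t = -16*5*(-36) - 1*(-8082) = -80*(-36) + 8082 = 2880 + 8082 = 10962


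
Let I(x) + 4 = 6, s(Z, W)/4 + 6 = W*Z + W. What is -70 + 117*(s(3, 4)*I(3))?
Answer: 9290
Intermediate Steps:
s(Z, W) = -24 + 4*W + 4*W*Z (s(Z, W) = -24 + 4*(W*Z + W) = -24 + 4*(W + W*Z) = -24 + (4*W + 4*W*Z) = -24 + 4*W + 4*W*Z)
I(x) = 2 (I(x) = -4 + 6 = 2)
-70 + 117*(s(3, 4)*I(3)) = -70 + 117*((-24 + 4*4 + 4*4*3)*2) = -70 + 117*((-24 + 16 + 48)*2) = -70 + 117*(40*2) = -70 + 117*80 = -70 + 9360 = 9290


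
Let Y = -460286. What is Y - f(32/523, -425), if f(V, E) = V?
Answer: -240729610/523 ≈ -4.6029e+5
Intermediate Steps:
Y - f(32/523, -425) = -460286 - 32/523 = -240729610/523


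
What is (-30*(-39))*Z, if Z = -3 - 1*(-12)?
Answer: 10530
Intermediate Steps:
Z = 9 (Z = -3 + 12 = 9)
(-30*(-39))*Z = -30*(-39)*9 = 1170*9 = 10530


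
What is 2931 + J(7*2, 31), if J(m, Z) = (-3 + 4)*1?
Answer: 2932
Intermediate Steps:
J(m, Z) = 1 (J(m, Z) = 1*1 = 1)
2931 + J(7*2, 31) = 2931 + 1 = 2932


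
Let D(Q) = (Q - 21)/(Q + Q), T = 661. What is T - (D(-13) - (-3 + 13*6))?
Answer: 9551/13 ≈ 734.69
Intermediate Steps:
D(Q) = (-21 + Q)/(2*Q) (D(Q) = (-21 + Q)/((2*Q)) = (-21 + Q)*(1/(2*Q)) = (-21 + Q)/(2*Q))
T - (D(-13) - (-3 + 13*6)) = 661 - ((½)*(-21 - 13)/(-13) - (-3 + 13*6)) = 661 - ((½)*(-1/13)*(-34) - (-3 + 78)) = 661 - (17/13 - 1*75) = 661 - (17/13 - 75) = 661 - 1*(-958/13) = 661 + 958/13 = 9551/13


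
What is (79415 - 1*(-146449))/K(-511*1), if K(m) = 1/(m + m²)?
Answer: 58862417040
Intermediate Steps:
(79415 - 1*(-146449))/K(-511*1) = (79415 - 1*(-146449))/((1/(((-511*1))*(1 - 511*1)))) = (79415 + 146449)/((1/((-511)*(1 - 511)))) = 225864/((-1/511/(-510))) = 225864/((-1/511*(-1/510))) = 225864/(1/260610) = 225864*260610 = 58862417040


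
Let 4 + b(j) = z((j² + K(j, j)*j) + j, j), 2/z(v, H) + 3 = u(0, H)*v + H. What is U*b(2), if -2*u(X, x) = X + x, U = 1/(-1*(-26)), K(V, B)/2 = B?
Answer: -31/195 ≈ -0.15897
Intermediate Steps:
K(V, B) = 2*B
U = 1/26 ≈ 0.038462
u(X, x) = -X/2 - x/2 (u(X, x) = -(X + x)/2 = -X/2 - x/2)
z(v, H) = 2/(-3 + H - H*v/2) (z(v, H) = 2/(-3 + ((-½*0 - H/2)*v + H)) = 2/(-3 + ((0 - H/2)*v + H)) = 2/(-3 + ((-H/2)*v + H)) = 2/(-3 + (-H*v/2 + H)) = 2/(-3 + (H - H*v/2)) = 2/(-3 + H - H*v/2))
b(j) = -4 - 4/(6 - 2*j + j*(j + 3*j²)) (b(j) = -4 - 4/(6 - 2*j + j*((j² + (2*j)*j) + j)) = -4 - 4/(6 - 2*j + j*((j² + 2*j²) + j)) = -4 - 4/(6 - 2*j + j*(3*j² + j)) = -4 - 4/(6 - 2*j + j*(j + 3*j²)))
U*b(2) = (4*(-7 - 1*2² - 3*2³ + 2*2)/(6 + 2² - 2*2 + 3*2³))/26 = (4*(-7 - 1*4 - 3*8 + 4)/(6 + 4 - 4 + 3*8))/26 = (4*(-7 - 4 - 24 + 4)/(6 + 4 - 4 + 24))/26 = (4*(-31)/30)/26 = (4*(1/30)*(-31))/26 = (1/26)*(-62/15) = -31/195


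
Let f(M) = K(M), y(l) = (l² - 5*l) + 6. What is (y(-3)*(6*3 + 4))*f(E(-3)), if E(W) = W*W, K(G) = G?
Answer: 5940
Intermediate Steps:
y(l) = 6 + l² - 5*l
E(W) = W²
f(M) = M
(y(-3)*(6*3 + 4))*f(E(-3)) = ((6 + (-3)² - 5*(-3))*(6*3 + 4))*(-3)² = ((6 + 9 + 15)*(18 + 4))*9 = (30*22)*9 = 660*9 = 5940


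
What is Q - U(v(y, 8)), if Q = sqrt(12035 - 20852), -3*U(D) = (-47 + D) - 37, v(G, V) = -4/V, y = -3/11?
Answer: -169/6 + I*sqrt(8817) ≈ -28.167 + 93.899*I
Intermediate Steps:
y = -3/11 (y = -3*1/11 = -3/11 ≈ -0.27273)
U(D) = 28 - D/3 (U(D) = -((-47 + D) - 37)/3 = -(-84 + D)/3 = 28 - D/3)
Q = I*sqrt(8817) (Q = sqrt(-8817) = I*sqrt(8817) ≈ 93.899*I)
Q - U(v(y, 8)) = I*sqrt(8817) - (28 - (-4)/(3*8)) = I*sqrt(8817) - (28 - 1/3*(-1/2)) = I*sqrt(8817) - (28 + 1/6) = I*sqrt(8817) - 1*169/6 = I*sqrt(8817) - 169/6 = -169/6 + I*sqrt(8817)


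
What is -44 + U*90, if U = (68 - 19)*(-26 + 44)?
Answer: 79336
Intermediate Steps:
U = 882 (U = 49*18 = 882)
-44 + U*90 = -44 + 882*90 = -44 + 79380 = 79336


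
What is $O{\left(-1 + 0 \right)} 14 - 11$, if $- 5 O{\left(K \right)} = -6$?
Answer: $\frac{29}{5} \approx 5.8$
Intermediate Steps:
$O{\left(K \right)} = \frac{6}{5}$ ($O{\left(K \right)} = \left(- \frac{1}{5}\right) \left(-6\right) = \frac{6}{5}$)
$O{\left(-1 + 0 \right)} 14 - 11 = \frac{6}{5} \cdot 14 - 11 = \frac{84}{5} - 11 = \frac{29}{5}$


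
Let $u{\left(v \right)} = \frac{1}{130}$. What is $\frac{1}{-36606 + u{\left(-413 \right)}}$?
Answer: $- \frac{130}{4758779} \approx -2.7318 \cdot 10^{-5}$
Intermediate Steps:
$u{\left(v \right)} = \frac{1}{130}$
$\frac{1}{-36606 + u{\left(-413 \right)}} = \frac{1}{-36606 + \frac{1}{130}} = \frac{1}{- \frac{4758779}{130}} = - \frac{130}{4758779}$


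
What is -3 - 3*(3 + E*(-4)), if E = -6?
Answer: -84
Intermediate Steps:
-3 - 3*(3 + E*(-4)) = -3 - 3*(3 - 6*(-4)) = -3 - 3*(3 + 24) = -3 - 3*27 = -3 - 81 = -84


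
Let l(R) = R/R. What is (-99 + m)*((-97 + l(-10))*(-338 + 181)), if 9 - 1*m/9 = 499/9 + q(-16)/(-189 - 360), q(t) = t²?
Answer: -471467232/61 ≈ -7.7290e+6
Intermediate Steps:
l(R) = 1
m = -25242/61 (m = 81 - 9*(499/9 + (-16)²/(-189 - 360)) = 81 - 9*(499*(⅑) + 256/(-549)) = 81 - 9*(499/9 + 256*(-1/549)) = 81 - 9*(499/9 - 256/549) = 81 - 9*10061/183 = 81 - 30183/61 = -25242/61 ≈ -413.80)
(-99 + m)*((-97 + l(-10))*(-338 + 181)) = (-99 - 25242/61)*((-97 + 1)*(-338 + 181)) = -(-3002976)*(-157)/61 = -31281/61*15072 = -471467232/61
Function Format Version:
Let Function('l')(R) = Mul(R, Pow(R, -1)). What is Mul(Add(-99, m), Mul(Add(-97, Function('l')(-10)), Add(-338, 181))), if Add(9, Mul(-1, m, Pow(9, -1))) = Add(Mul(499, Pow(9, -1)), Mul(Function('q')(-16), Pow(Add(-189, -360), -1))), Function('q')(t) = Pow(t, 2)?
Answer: Rational(-471467232, 61) ≈ -7.7290e+6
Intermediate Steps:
Function('l')(R) = 1
m = Rational(-25242, 61) (m = Add(81, Mul(-9, Add(Mul(499, Pow(9, -1)), Mul(Pow(-16, 2), Pow(Add(-189, -360), -1))))) = Add(81, Mul(-9, Add(Mul(499, Rational(1, 9)), Mul(256, Pow(-549, -1))))) = Add(81, Mul(-9, Add(Rational(499, 9), Mul(256, Rational(-1, 549))))) = Add(81, Mul(-9, Add(Rational(499, 9), Rational(-256, 549)))) = Add(81, Mul(-9, Rational(10061, 183))) = Add(81, Rational(-30183, 61)) = Rational(-25242, 61) ≈ -413.80)
Mul(Add(-99, m), Mul(Add(-97, Function('l')(-10)), Add(-338, 181))) = Mul(Add(-99, Rational(-25242, 61)), Mul(Add(-97, 1), Add(-338, 181))) = Mul(Rational(-31281, 61), Mul(-96, -157)) = Mul(Rational(-31281, 61), 15072) = Rational(-471467232, 61)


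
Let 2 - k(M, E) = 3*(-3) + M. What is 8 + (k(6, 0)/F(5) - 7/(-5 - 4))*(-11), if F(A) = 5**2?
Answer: -124/45 ≈ -2.7556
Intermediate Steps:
k(M, E) = 11 - M (k(M, E) = 2 - (3*(-3) + M) = 2 - (-9 + M) = 2 + (9 - M) = 11 - M)
F(A) = 25
8 + (k(6, 0)/F(5) - 7/(-5 - 4))*(-11) = 8 + ((11 - 1*6)/25 - 7/(-5 - 4))*(-11) = 8 + ((11 - 6)*(1/25) - 7/(-9))*(-11) = 8 + (5*(1/25) - 7*(-1/9))*(-11) = 8 + (1/5 + 7/9)*(-11) = 8 + (44/45)*(-11) = 8 - 484/45 = -124/45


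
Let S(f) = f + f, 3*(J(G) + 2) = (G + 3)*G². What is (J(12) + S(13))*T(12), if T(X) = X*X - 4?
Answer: 104160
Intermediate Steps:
T(X) = -4 + X² (T(X) = X² - 4 = -4 + X²)
J(G) = -2 + G²*(3 + G)/3 (J(G) = -2 + ((G + 3)*G²)/3 = -2 + ((3 + G)*G²)/3 = -2 + (G²*(3 + G))/3 = -2 + G²*(3 + G)/3)
S(f) = 2*f
(J(12) + S(13))*T(12) = ((-2 + 12² + (⅓)*12³) + 2*13)*(-4 + 12²) = ((-2 + 144 + (⅓)*1728) + 26)*(-4 + 144) = ((-2 + 144 + 576) + 26)*140 = (718 + 26)*140 = 744*140 = 104160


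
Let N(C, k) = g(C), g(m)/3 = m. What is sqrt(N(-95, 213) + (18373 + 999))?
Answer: sqrt(19087) ≈ 138.16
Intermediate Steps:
g(m) = 3*m
N(C, k) = 3*C
sqrt(N(-95, 213) + (18373 + 999)) = sqrt(3*(-95) + (18373 + 999)) = sqrt(-285 + 19372) = sqrt(19087)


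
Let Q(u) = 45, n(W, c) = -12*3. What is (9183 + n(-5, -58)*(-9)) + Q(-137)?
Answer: 9552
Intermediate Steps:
n(W, c) = -36
(9183 + n(-5, -58)*(-9)) + Q(-137) = (9183 - 36*(-9)) + 45 = (9183 + 324) + 45 = 9507 + 45 = 9552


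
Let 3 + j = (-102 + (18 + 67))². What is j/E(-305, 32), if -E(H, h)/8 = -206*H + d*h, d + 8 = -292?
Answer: -143/212920 ≈ -0.00067161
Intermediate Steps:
d = -300 (d = -8 - 292 = -300)
j = 286 (j = -3 + (-102 + (18 + 67))² = -3 + (-102 + 85)² = -3 + (-17)² = -3 + 289 = 286)
E(H, h) = 1648*H + 2400*h (E(H, h) = -8*(-206*H - 300*h) = -8*(-300*h - 206*H) = 1648*H + 2400*h)
j/E(-305, 32) = 286/(1648*(-305) + 2400*32) = 286/(-502640 + 76800) = 286/(-425840) = 286*(-1/425840) = -143/212920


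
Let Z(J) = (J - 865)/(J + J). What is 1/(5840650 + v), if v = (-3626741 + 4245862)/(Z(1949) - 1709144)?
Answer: 3331121114/19455911327817271 ≈ 1.7121e-7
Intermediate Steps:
Z(J) = (-865 + J)/(2*J) (Z(J) = (-865 + J)/((2*J)) = (-865 + J)*(1/(2*J)) = (-865 + J)/(2*J))
v = -1206666829/3331121114 (v = (-3626741 + 4245862)/((1/2)*(-865 + 1949)/1949 - 1709144) = 619121/((1/2)*(1/1949)*1084 - 1709144) = 619121/(542/1949 - 1709144) = 619121/(-3331121114/1949) = 619121*(-1949/3331121114) = -1206666829/3331121114 ≈ -0.36224)
1/(5840650 + v) = 1/(5840650 - 1206666829/3331121114) = 1/(19455911327817271/3331121114) = 3331121114/19455911327817271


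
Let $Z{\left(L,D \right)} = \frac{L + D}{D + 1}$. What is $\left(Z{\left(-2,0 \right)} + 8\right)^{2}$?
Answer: $36$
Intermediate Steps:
$Z{\left(L,D \right)} = \frac{D + L}{1 + D}$
$\left(Z{\left(-2,0 \right)} + 8\right)^{2} = \left(\frac{0 - 2}{1 + 0} + 8\right)^{2} = \left(1^{-1} \left(-2\right) + 8\right)^{2} = \left(1 \left(-2\right) + 8\right)^{2} = \left(-2 + 8\right)^{2} = 6^{2} = 36$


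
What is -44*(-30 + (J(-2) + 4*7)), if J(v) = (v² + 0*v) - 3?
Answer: 44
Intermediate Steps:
J(v) = -3 + v² (J(v) = (v² + 0) - 3 = v² - 3 = -3 + v²)
-44*(-30 + (J(-2) + 4*7)) = -44*(-30 + ((-3 + (-2)²) + 4*7)) = -44*(-30 + ((-3 + 4) + 28)) = -44*(-30 + (1 + 28)) = -44*(-30 + 29) = -44*(-1) = 44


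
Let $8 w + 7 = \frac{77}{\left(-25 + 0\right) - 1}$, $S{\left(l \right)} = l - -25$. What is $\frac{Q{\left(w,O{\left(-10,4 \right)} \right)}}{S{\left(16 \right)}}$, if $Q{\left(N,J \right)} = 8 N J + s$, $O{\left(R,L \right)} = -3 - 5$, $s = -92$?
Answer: $- \frac{160}{533} \approx -0.30019$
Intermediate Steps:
$O{\left(R,L \right)} = -8$
$S{\left(l \right)} = 25 + l$ ($S{\left(l \right)} = l + 25 = 25 + l$)
$w = - \frac{259}{208}$ ($w = - \frac{7}{8} + \frac{77 \frac{1}{\left(-25 + 0\right) - 1}}{8} = - \frac{7}{8} + \frac{77 \frac{1}{-25 - 1}}{8} = - \frac{7}{8} + \frac{77 \frac{1}{-26}}{8} = - \frac{7}{8} + \frac{77 \left(- \frac{1}{26}\right)}{8} = - \frac{7}{8} + \frac{1}{8} \left(- \frac{77}{26}\right) = - \frac{7}{8} - \frac{77}{208} = - \frac{259}{208} \approx -1.2452$)
$Q{\left(N,J \right)} = -92 + 8 J N$ ($Q{\left(N,J \right)} = 8 N J - 92 = 8 J N - 92 = -92 + 8 J N$)
$\frac{Q{\left(w,O{\left(-10,4 \right)} \right)}}{S{\left(16 \right)}} = \frac{-92 + 8 \left(-8\right) \left(- \frac{259}{208}\right)}{25 + 16} = \frac{-92 + \frac{1036}{13}}{41} = \left(- \frac{160}{13}\right) \frac{1}{41} = - \frac{160}{533}$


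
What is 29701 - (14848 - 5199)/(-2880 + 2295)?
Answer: 17384734/585 ≈ 29718.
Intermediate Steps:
29701 - (14848 - 5199)/(-2880 + 2295) = 29701 - 9649/(-585) = 29701 - 9649*(-1)/585 = 29701 - 1*(-9649/585) = 29701 + 9649/585 = 17384734/585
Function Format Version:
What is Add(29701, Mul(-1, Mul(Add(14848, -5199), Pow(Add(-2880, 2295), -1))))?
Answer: Rational(17384734, 585) ≈ 29718.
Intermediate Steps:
Add(29701, Mul(-1, Mul(Add(14848, -5199), Pow(Add(-2880, 2295), -1)))) = Add(29701, Mul(-1, Mul(9649, Pow(-585, -1)))) = Add(29701, Mul(-1, Mul(9649, Rational(-1, 585)))) = Add(29701, Mul(-1, Rational(-9649, 585))) = Add(29701, Rational(9649, 585)) = Rational(17384734, 585)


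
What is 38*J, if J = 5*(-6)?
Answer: -1140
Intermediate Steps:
J = -30
38*J = 38*(-30) = -1140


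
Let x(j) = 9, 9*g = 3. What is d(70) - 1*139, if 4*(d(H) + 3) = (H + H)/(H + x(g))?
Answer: -11183/79 ≈ -141.56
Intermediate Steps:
g = ⅓ (g = (⅑)*3 = ⅓ ≈ 0.33333)
d(H) = -3 + H/(2*(9 + H)) (d(H) = -3 + ((H + H)/(H + 9))/4 = -3 + ((2*H)/(9 + H))/4 = -3 + (2*H/(9 + H))/4 = -3 + H/(2*(9 + H)))
d(70) - 1*139 = (-54 - 5*70)/(2*(9 + 70)) - 1*139 = (½)*(-54 - 350)/79 - 139 = (½)*(1/79)*(-404) - 139 = -202/79 - 139 = -11183/79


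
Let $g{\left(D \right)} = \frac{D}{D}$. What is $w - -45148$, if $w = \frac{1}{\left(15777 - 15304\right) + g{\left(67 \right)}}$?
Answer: $\frac{21400153}{474} \approx 45148.0$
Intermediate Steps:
$g{\left(D \right)} = 1$
$w = \frac{1}{474}$ ($w = \frac{1}{\left(15777 - 15304\right) + 1} = \frac{1}{473 + 1} = \frac{1}{474} \approx 0.0021097$)
$w - -45148 = \frac{1}{474} - -45148 = \frac{1}{474} + 45148 = \frac{21400153}{474}$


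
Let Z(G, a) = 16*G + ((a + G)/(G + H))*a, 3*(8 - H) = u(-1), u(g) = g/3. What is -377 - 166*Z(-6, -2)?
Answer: 271717/19 ≈ 14301.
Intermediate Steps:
u(g) = g/3 (u(g) = g*(1/3) = g/3)
H = 73/9 (H = 8 - (-1)/9 = 8 - 1/3*(-1/3) = 8 + 1/9 = 73/9 ≈ 8.1111)
Z(G, a) = 16*G + a*(G + a)/(73/9 + G) (Z(G, a) = 16*G + ((a + G)/(G + 73/9))*a = 16*G + ((G + a)/(73/9 + G))*a = 16*G + a*(G + a)/(73/9 + G))
-377 - 166*Z(-6, -2) = -377 - 166*(9*(-2)**2 + 144*(-6)**2 + 1168*(-6) + 9*(-6)*(-2))/(73 + 9*(-6)) = -377 - 166*(9*4 + 144*36 - 7008 + 108)/(73 - 54) = -377 - 166*(36 + 5184 - 7008 + 108)/19 = -377 - 166*(-1680)/19 = -377 - 166*(-1680/19) = -377 + 278880/19 = 271717/19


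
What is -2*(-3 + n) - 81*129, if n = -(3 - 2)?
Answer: -10441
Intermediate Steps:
n = -1 (n = -1*1 = -1)
-2*(-3 + n) - 81*129 = -2*(-3 - 1) - 81*129 = -2*(-4) - 10449 = 8 - 10449 = -10441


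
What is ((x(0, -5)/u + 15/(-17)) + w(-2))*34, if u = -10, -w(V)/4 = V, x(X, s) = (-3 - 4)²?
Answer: 377/5 ≈ 75.400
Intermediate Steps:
x(X, s) = 49 (x(X, s) = (-7)² = 49)
w(V) = -4*V
((x(0, -5)/u + 15/(-17)) + w(-2))*34 = ((49/(-10) + 15/(-17)) - 4*(-2))*34 = ((49*(-⅒) + 15*(-1/17)) + 8)*34 = ((-49/10 - 15/17) + 8)*34 = (-983/170 + 8)*34 = (377/170)*34 = 377/5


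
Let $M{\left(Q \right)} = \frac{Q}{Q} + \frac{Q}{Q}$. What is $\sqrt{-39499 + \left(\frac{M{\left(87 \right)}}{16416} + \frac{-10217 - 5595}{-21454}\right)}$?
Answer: $\frac{i \sqrt{2126408797466925351}}{7337268} \approx 198.74 i$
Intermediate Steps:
$M{\left(Q \right)} = 2$ ($M{\left(Q \right)} = 1 + 1 = 2$)
$\sqrt{-39499 + \left(\frac{M{\left(87 \right)}}{16416} + \frac{-10217 - 5595}{-21454}\right)} = \sqrt{-39499 + \left(\frac{2}{16416} + \frac{-10217 - 5595}{-21454}\right)} = \sqrt{-39499 + \left(2 \cdot \frac{1}{16416} - - \frac{7906}{10727}\right)} = \sqrt{-39499 + \left(\frac{1}{8208} + \frac{7906}{10727}\right)} = \sqrt{-39499 + \frac{64903175}{88047216}} = \sqrt{- \frac{3477712081609}{88047216}} = \frac{i \sqrt{2126408797466925351}}{7337268}$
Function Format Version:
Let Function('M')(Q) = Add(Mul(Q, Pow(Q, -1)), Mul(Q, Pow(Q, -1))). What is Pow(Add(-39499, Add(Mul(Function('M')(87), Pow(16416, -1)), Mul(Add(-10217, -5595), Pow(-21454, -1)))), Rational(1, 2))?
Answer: Mul(Rational(1, 7337268), I, Pow(2126408797466925351, Rational(1, 2))) ≈ Mul(198.74, I)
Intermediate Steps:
Function('M')(Q) = 2 (Function('M')(Q) = Add(1, 1) = 2)
Pow(Add(-39499, Add(Mul(Function('M')(87), Pow(16416, -1)), Mul(Add(-10217, -5595), Pow(-21454, -1)))), Rational(1, 2)) = Pow(Add(-39499, Add(Mul(2, Pow(16416, -1)), Mul(Add(-10217, -5595), Pow(-21454, -1)))), Rational(1, 2)) = Pow(Add(-39499, Add(Mul(2, Rational(1, 16416)), Mul(-15812, Rational(-1, 21454)))), Rational(1, 2)) = Pow(Add(-39499, Add(Rational(1, 8208), Rational(7906, 10727))), Rational(1, 2)) = Pow(Add(-39499, Rational(64903175, 88047216)), Rational(1, 2)) = Pow(Rational(-3477712081609, 88047216), Rational(1, 2)) = Mul(Rational(1, 7337268), I, Pow(2126408797466925351, Rational(1, 2)))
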